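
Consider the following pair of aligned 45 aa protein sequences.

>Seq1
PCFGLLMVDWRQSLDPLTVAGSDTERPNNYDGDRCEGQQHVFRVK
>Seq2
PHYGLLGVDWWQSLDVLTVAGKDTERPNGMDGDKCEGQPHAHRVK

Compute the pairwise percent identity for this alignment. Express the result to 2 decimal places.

Mismatches occur at site 2 (C↔H), site 3 (F↔Y), site 7 (M↔G), site 11 (R↔W), site 16 (P↔V), site 22 (S↔K), site 29 (N↔G), site 30 (Y↔M), site 34 (R↔K), site 39 (Q↔P), site 41 (V↔A), site 42 (F↔H).
33 of the 45 sites match, so the percent identity is 33/45 × 100 = 73.33%.

73.33%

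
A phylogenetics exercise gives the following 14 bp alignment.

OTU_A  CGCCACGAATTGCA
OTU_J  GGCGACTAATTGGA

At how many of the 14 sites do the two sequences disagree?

The sequences differ at positions 1 (C/G), 4 (C/G), 7 (G/T), 13 (C/G).
That gives 4 mismatches out of 14 aligned sites, so the Hamming distance is 4.

4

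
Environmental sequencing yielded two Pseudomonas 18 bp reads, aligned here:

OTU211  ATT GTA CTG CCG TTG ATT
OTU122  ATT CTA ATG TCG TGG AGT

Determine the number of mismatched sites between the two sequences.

The sequences differ at positions 4 (G/C), 7 (C/A), 10 (C/T), 14 (T/G), 17 (T/G).
That gives 5 mismatches out of 18 aligned sites, so the Hamming distance is 5.

5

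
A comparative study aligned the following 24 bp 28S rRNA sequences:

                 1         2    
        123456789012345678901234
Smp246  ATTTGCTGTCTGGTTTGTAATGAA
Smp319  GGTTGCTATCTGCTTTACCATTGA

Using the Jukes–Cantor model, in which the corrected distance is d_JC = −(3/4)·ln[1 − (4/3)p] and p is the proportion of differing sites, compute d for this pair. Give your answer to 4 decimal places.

The sequences differ at positions 1 (A/G), 2 (T/G), 8 (G/A), 13 (G/C), 17 (G/A), 18 (T/C), 19 (A/C), 22 (G/T), 23 (A/G).
p = 9/24 = 0.375000.
d = −0.75 · ln(1 − (4/3)·0.375000) = −0.75 · ln(0.500000) = −0.75 · (-0.693147) = 0.5199.

0.5199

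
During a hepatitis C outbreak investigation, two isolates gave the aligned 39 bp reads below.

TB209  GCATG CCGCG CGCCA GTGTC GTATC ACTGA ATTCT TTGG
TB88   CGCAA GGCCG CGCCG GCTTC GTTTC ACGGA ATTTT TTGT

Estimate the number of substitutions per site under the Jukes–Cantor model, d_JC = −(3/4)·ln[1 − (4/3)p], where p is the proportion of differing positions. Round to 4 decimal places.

Mismatches occur at site 1 (G/C), site 2 (C/G), site 3 (A/C), site 4 (T/A), site 5 (G/A), site 6 (C/G), site 7 (C/G), site 8 (G/C), site 15 (A/G), site 17 (T/C), site 18 (G/T), site 23 (A/T), site 28 (T/G), site 34 (C/T), site 39 (G/T).
p = 15/39 = 0.384615.
d = −0.75 · ln(1 − (4/3)·0.384615) = −0.75 · ln(0.487180) = −0.75 · (-0.719122) = 0.5393.

0.5393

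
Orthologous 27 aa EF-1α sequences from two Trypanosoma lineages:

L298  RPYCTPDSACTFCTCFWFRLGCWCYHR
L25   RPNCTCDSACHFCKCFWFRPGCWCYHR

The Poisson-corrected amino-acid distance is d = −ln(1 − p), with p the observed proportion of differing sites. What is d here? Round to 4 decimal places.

0.2048

The sequences differ at positions 3 (Y/N), 6 (P/C), 11 (T/H), 14 (T/K), 20 (L/P).
p = 5/27 = 0.185185.
d = −ln(1 − 0.185185) = −ln(0.814815) = 0.2048.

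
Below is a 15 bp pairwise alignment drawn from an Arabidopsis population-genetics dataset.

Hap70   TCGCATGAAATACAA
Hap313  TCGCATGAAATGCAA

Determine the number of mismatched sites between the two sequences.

A single mismatch occurs at site 12 (A↔G).
That gives 1 mismatch out of 15 aligned sites, so the Hamming distance is 1.

1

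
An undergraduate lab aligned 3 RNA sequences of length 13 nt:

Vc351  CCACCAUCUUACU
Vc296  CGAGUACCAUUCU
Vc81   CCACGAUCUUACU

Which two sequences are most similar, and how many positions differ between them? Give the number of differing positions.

1

Pairwise Hamming distances:
  Vc351 vs Vc296: 6
  Vc351 vs Vc81: 1
  Vc296 vs Vc81: 6
The smallest is 1, between Vc351 and Vc81.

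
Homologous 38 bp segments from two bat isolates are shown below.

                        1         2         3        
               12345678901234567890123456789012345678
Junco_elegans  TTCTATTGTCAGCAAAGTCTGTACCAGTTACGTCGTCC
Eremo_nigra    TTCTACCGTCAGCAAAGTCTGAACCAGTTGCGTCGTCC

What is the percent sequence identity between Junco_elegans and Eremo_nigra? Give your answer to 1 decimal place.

The sequences differ at positions 6 (T/C), 7 (T/C), 22 (T/A), 30 (A/G).
34 of the 38 sites match, so the percent identity is 34/38 × 100 = 89.5%.

89.5%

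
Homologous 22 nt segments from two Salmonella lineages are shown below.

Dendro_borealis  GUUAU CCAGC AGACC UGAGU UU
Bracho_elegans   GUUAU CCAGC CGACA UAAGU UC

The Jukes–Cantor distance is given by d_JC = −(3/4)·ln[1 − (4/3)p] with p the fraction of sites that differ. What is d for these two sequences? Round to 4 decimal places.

0.2082

Differing sites — 11:A/C; 15:C/A; 17:G/A; 22:U/C.
p = 4/22 = 0.181818.
d = −0.75 · ln(1 − (4/3)·0.181818) = −0.75 · ln(0.757576) = −0.75 · (-0.277631) = 0.2082.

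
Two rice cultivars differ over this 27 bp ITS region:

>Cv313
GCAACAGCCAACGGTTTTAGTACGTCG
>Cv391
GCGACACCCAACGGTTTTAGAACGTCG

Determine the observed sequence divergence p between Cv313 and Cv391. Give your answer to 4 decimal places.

0.1111

The sequences differ at positions 3 (A/G), 7 (G/C), 21 (T/A).
There are 3 differences over 27 sites, so p = 3/27 = 0.1111.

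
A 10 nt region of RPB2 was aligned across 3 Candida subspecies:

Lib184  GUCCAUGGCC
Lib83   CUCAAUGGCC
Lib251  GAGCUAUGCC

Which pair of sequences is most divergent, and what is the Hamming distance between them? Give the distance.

7

Pairwise Hamming distances:
  Lib184 vs Lib83: 2
  Lib184 vs Lib251: 5
  Lib83 vs Lib251: 7
The largest is 7, between Lib83 and Lib251.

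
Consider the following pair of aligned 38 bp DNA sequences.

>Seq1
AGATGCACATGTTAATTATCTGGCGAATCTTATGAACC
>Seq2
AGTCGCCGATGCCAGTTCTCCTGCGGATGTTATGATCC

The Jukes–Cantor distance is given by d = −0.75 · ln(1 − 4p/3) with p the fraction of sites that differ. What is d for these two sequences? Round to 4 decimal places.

0.4568

Differing sites — 3:A/T; 4:T/C; 7:A/C; 8:C/G; 12:T/C; 13:T/C; 15:A/G; 18:A/C; 21:T/C; 22:G/T; 26:A/G; 29:C/G; 36:A/T.
p = 13/38 = 0.342105.
d = −0.75 · ln(1 − (4/3)·0.342105) = −0.75 · ln(0.543860) = −0.75 · (-0.609063) = 0.4568.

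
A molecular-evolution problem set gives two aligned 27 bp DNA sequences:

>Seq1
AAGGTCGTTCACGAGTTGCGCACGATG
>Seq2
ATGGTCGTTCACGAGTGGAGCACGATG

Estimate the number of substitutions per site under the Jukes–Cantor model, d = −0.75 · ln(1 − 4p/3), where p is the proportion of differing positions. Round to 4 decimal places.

Mismatches occur at site 2 (A/T), site 17 (T/G), site 19 (C/A).
p = 3/27 = 0.111111.
d = −0.75 · ln(1 − (4/3)·0.111111) = −0.75 · ln(0.851852) = −0.75 · (-0.160342) = 0.1203.

0.1203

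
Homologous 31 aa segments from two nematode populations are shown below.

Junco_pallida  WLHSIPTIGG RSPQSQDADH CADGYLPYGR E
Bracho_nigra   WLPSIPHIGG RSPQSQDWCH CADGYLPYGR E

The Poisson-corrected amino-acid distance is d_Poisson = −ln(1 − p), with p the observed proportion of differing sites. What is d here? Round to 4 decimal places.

0.1382

Mismatches occur at site 3 (H↔P), site 7 (T↔H), site 18 (A↔W), site 19 (D↔C).
p = 4/31 = 0.129032.
d = −ln(1 − 0.129032) = −ln(0.870968) = 0.1382.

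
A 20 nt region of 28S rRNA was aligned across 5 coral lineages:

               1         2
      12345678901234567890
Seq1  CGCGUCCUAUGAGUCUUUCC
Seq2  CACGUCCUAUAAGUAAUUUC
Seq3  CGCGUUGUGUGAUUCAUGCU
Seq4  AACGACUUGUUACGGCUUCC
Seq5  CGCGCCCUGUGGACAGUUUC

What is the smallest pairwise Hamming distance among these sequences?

5

Pairwise Hamming distances:
  Seq1 vs Seq2: 5
  Seq1 vs Seq3: 7
  Seq1 vs Seq4: 10
  Seq1 vs Seq5: 8
  Seq2 vs Seq3: 10
  Seq2 vs Seq4: 10
  Seq2 vs Seq5: 8
  Seq3 vs Seq4: 12
  Seq3 vs Seq5: 11
  Seq4 vs Seq5: 11
The smallest is 5, between Seq1 and Seq2.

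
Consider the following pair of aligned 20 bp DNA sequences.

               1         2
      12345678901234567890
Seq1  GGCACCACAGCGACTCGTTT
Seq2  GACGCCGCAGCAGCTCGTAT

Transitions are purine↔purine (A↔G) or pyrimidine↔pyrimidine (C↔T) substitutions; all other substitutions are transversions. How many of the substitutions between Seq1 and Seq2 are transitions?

Differing sites — 2:G/A (Ti); 4:A/G (Ti); 7:A/G (Ti); 12:G/A (Ti); 13:A/G (Ti); 19:T/A (Tv).
Of the 6 differences, 5 transitions and 1 transversion, so the answer is 5.

5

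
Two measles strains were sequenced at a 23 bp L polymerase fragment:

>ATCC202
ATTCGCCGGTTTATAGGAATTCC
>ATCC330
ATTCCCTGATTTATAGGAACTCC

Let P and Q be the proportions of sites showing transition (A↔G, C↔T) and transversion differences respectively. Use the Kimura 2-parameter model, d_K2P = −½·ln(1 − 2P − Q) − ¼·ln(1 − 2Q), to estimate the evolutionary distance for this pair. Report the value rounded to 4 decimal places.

Differing sites — 5:G/C (Tv); 7:C/T (Ti); 9:G/A (Ti); 20:T/C (Ti).
Of the 4 differences, 3 transitions and 1 transversion over 23 sites: P = 3/23 = 0.130435, Q = 1/23 = 0.043478.
d = −0.5·ln(0.695652) − 0.25·ln(0.913044) = −0.5·(-0.362906) − 0.25·(-0.090971) = 0.2042.

0.2042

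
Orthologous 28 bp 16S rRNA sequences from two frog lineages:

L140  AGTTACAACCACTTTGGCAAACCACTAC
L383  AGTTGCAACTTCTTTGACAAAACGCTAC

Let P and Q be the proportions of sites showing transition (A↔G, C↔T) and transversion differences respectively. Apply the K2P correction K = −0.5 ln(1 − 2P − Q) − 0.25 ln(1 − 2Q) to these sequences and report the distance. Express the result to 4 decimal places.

0.2595

Differing sites — 5:A/G (Ti); 10:C/T (Ti); 11:A/T (Tv); 17:G/A (Ti); 22:C/A (Tv); 24:A/G (Ti).
Of the 6 differences, 4 transitions and 2 transversions over 28 sites: P = 4/28 = 0.142857, Q = 2/28 = 0.071429.
d = −0.5·ln(0.642857) − 0.25·ln(0.857142) = −0.5·(-0.441833) − 0.25·(-0.154152) = 0.2595.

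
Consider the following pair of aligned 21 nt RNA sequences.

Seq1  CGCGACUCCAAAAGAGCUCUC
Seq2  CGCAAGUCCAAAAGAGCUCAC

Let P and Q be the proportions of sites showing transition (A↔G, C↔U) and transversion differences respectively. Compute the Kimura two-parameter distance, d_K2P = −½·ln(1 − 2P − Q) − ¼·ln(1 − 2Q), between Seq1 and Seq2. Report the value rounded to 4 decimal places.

0.1585

The sequences differ at positions 4 (G/A, transition), 6 (C/G, transversion), 20 (U/A, transversion).
Of the 3 differences, 1 transition and 2 transversions over 21 sites: P = 1/21 = 0.047619, Q = 2/21 = 0.095238.
d = −0.5·ln(0.809524) − 0.25·ln(0.809524) = −0.5·(-0.211309) − 0.25·(-0.211309) = 0.1585.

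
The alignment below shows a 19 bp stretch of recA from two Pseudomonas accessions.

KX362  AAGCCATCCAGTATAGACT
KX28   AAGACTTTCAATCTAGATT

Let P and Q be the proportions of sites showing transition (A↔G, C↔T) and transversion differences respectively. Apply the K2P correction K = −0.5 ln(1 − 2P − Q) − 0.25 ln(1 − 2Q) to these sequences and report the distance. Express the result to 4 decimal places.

0.4158

Mismatches occur at site 4 (C/A, transversion), site 6 (A/T, transversion), site 8 (C/T, transition), site 11 (G/A, transition), site 13 (A/C, transversion), site 18 (C/T, transition).
Of the 6 differences, 3 transitions and 3 transversions over 19 sites: P = 3/19 = 0.157895, Q = 3/19 = 0.157895.
d = −0.5·ln(0.526315) − 0.25·ln(0.684210) = −0.5·(-0.641855) − 0.25·(-0.379490) = 0.4158.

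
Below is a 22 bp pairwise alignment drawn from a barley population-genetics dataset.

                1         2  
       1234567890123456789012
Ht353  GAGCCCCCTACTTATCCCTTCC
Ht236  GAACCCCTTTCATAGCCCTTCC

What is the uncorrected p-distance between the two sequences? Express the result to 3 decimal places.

Differing sites — 3:G/A; 8:C/T; 10:A/T; 12:T/A; 15:T/G.
There are 5 differences over 22 sites, so p = 5/22 = 0.227.

0.227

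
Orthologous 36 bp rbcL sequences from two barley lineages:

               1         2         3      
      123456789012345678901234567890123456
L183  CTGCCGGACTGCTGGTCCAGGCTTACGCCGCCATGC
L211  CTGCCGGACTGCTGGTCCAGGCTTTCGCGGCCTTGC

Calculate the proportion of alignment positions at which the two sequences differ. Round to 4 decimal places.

0.0833

Mismatches occur at site 25 (A→T), site 29 (C→G), site 33 (A→T).
There are 3 differences over 36 sites, so p = 3/36 = 0.0833.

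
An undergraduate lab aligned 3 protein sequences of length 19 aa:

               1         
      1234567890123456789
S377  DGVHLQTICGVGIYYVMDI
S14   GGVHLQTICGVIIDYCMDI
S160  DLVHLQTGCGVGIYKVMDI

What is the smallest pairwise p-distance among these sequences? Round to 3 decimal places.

0.158

Pairwise Hamming distances:
  S377 vs S14: 4
  S377 vs S160: 3
  S14 vs S160: 7
The smallest is 3 mismatches, between S377 and S160; p = 3/19 = 0.158.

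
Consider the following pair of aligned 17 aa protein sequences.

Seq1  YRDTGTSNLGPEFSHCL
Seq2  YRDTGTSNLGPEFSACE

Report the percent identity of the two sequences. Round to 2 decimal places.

Mismatches occur at site 15 (H/A), site 17 (L/E).
15 of the 17 sites match, so the percent identity is 15/17 × 100 = 88.24%.

88.24%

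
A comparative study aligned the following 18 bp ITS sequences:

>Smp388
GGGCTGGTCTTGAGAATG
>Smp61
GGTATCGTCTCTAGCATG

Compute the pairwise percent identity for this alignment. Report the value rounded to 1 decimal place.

66.7%

The sequences differ at positions 3 (G/T), 4 (C/A), 6 (G/C), 11 (T/C), 12 (G/T), 15 (A/C).
12 of the 18 sites match, so the percent identity is 12/18 × 100 = 66.7%.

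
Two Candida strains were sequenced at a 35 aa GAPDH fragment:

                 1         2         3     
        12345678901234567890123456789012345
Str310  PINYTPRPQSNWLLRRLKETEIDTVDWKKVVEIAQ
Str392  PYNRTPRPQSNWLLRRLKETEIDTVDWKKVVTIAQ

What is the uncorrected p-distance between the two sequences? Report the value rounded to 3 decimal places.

0.086

Differing sites — 2:I/Y; 4:Y/R; 32:E/T.
There are 3 differences over 35 sites, so p = 3/35 = 0.086.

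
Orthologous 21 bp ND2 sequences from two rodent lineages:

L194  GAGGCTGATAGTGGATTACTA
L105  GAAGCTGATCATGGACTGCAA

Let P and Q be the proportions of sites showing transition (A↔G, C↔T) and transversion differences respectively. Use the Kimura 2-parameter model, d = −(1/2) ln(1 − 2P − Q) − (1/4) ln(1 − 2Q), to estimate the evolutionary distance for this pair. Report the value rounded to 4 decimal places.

0.3761

The sequences differ at positions 3 (G/A, transition), 10 (A/C, transversion), 11 (G/A, transition), 16 (T/C, transition), 18 (A/G, transition), 20 (T/A, transversion).
Of the 6 differences, 4 transitions and 2 transversions over 21 sites: P = 4/21 = 0.190476, Q = 2/21 = 0.095238.
d = −0.5·ln(0.523810) − 0.25·ln(0.809524) = −0.5·(-0.646626) − 0.25·(-0.211309) = 0.3761.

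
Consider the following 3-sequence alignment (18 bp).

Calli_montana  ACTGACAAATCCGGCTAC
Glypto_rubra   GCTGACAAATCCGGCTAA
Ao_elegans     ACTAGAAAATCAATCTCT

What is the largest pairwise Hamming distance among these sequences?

Pairwise Hamming distances:
  Calli_montana vs Glypto_rubra: 2
  Calli_montana vs Ao_elegans: 8
  Glypto_rubra vs Ao_elegans: 9
The largest is 9, between Glypto_rubra and Ao_elegans.

9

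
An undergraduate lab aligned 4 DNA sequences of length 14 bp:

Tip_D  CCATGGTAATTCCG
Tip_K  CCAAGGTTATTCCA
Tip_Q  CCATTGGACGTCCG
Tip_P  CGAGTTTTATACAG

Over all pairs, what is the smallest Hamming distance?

Pairwise Hamming distances:
  Tip_D vs Tip_K: 3
  Tip_D vs Tip_Q: 4
  Tip_D vs Tip_P: 7
  Tip_K vs Tip_Q: 7
  Tip_K vs Tip_P: 7
  Tip_Q vs Tip_P: 9
The smallest is 3, between Tip_D and Tip_K.

3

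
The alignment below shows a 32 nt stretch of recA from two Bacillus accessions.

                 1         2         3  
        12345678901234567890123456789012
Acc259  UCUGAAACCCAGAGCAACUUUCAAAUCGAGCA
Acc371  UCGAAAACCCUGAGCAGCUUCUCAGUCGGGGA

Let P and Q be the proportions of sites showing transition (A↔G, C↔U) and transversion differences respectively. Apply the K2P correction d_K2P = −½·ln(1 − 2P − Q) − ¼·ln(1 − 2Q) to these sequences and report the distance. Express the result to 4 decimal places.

0.4185

Differing sites — 3:U/G (Tv); 4:G/A (Ti); 11:A/U (Tv); 17:A/G (Ti); 21:U/C (Ti); 22:C/U (Ti); 23:A/C (Tv); 25:A/G (Ti); 29:A/G (Ti); 31:C/G (Tv).
Of the 10 differences, 6 transitions and 4 transversions over 32 sites: P = 6/32 = 0.187500, Q = 4/32 = 0.125000.
d = −0.5·ln(0.500000) − 0.25·ln(0.750000) = −0.5·(-0.693147) − 0.25·(-0.287682) = 0.4185.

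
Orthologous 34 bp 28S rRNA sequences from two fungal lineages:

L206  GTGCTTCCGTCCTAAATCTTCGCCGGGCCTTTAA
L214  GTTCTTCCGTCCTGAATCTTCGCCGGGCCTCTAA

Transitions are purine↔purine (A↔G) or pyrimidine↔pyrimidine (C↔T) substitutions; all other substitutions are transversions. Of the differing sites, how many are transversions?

Differing sites — 3:G/T (Tv); 14:A/G (Ti); 31:T/C (Ti).
Of the 3 differences, 2 transitions and 1 transversion, so the answer is 1.

1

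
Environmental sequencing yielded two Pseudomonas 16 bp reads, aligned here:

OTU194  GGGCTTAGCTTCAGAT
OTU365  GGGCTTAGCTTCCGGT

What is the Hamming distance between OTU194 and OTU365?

The sequences differ at positions 13 (A/C), 15 (A/G).
That gives 2 mismatches out of 16 aligned sites, so the Hamming distance is 2.

2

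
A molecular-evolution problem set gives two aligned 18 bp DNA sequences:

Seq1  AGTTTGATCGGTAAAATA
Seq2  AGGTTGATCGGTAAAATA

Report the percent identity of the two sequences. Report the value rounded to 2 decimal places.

The sequences differ at position 3 (T/G).
17 of the 18 sites match, so the percent identity is 17/18 × 100 = 94.44%.

94.44%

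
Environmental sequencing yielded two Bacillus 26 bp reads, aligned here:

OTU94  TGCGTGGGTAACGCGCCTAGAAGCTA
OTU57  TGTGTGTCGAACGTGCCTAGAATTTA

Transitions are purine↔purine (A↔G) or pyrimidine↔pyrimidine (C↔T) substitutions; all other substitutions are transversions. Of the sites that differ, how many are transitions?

3

Differing sites — 3:C/T (Ti); 7:G/T (Tv); 8:G/C (Tv); 9:T/G (Tv); 14:C/T (Ti); 23:G/T (Tv); 24:C/T (Ti).
Of the 7 differences, 3 transitions and 4 transversions, so the answer is 3.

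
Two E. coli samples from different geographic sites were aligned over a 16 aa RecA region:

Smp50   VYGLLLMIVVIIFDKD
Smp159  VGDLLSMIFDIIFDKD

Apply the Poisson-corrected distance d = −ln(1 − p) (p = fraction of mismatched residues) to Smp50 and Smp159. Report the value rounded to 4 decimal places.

The sequences differ at positions 2 (Y/G), 3 (G/D), 6 (L/S), 9 (V/F), 10 (V/D).
p = 5/16 = 0.312500.
d = −ln(1 − 0.312500) = −ln(0.687500) = 0.3747.

0.3747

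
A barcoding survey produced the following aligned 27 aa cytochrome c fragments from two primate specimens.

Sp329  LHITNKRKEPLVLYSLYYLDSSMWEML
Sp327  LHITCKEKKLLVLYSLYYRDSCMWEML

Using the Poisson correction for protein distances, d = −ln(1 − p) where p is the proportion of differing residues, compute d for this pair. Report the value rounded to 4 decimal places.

The sequences differ at positions 5 (N/C), 7 (R/E), 9 (E/K), 10 (P/L), 19 (L/R), 22 (S/C).
p = 6/27 = 0.222222.
d = −ln(1 − 0.222222) = −ln(0.777778) = 0.2513.

0.2513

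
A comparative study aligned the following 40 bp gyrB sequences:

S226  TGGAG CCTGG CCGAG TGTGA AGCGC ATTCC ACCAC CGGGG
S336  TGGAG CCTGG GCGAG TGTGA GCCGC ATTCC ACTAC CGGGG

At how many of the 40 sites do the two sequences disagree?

Differing sites — 11:C/G; 21:A/G; 22:G/C; 33:C/T.
That gives 4 mismatches out of 40 aligned sites, so the Hamming distance is 4.

4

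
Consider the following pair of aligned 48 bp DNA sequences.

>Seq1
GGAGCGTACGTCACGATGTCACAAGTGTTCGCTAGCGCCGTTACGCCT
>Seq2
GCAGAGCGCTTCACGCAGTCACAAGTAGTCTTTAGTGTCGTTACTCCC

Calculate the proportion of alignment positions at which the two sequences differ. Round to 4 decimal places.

0.3125

The sequences differ at positions 2 (G/C), 5 (C/A), 7 (T/C), 8 (A/G), 10 (G/T), 16 (A/C), 17 (T/A), 27 (G/A), 28 (T/G), 31 (G/T), 32 (C/T), 36 (C/T), 38 (C/T), 45 (G/T), 48 (T/C).
There are 15 differences over 48 sites, so p = 15/48 = 0.3125.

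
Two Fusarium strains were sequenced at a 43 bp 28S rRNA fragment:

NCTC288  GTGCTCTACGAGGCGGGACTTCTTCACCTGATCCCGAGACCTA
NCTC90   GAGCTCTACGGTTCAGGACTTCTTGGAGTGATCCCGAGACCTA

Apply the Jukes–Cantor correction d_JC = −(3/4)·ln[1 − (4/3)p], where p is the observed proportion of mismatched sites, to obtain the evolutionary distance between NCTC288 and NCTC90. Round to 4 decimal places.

0.2454

The sequences differ at positions 2 (T/A), 11 (A/G), 12 (G/T), 13 (G/T), 15 (G/A), 25 (C/G), 26 (A/G), 27 (C/A), 28 (C/G).
p = 9/43 = 0.209302.
d = −0.75 · ln(1 − (4/3)·0.209302) = −0.75 · ln(0.720931) = −0.75 · (-0.327212) = 0.2454.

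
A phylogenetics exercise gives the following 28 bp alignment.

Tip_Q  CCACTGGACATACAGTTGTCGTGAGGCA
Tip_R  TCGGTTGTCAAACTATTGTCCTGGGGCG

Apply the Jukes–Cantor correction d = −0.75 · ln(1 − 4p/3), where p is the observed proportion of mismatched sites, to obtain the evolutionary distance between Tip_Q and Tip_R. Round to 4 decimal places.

0.5565

Differing sites — 1:C/T; 3:A/G; 4:C/G; 6:G/T; 8:A/T; 11:T/A; 14:A/T; 15:G/A; 21:G/C; 24:A/G; 28:A/G.
p = 11/28 = 0.392857.
d = −0.75 · ln(1 − (4/3)·0.392857) = −0.75 · ln(0.476191) = −0.75 · (-0.741936) = 0.5565.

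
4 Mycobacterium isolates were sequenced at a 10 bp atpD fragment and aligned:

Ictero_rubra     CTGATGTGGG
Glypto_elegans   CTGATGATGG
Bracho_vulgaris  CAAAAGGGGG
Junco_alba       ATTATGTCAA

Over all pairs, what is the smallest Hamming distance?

2

Pairwise Hamming distances:
  Ictero_rubra vs Glypto_elegans: 2
  Ictero_rubra vs Bracho_vulgaris: 4
  Ictero_rubra vs Junco_alba: 5
  Glypto_elegans vs Bracho_vulgaris: 5
  Glypto_elegans vs Junco_alba: 6
  Bracho_vulgaris vs Junco_alba: 8
The smallest is 2, between Ictero_rubra and Glypto_elegans.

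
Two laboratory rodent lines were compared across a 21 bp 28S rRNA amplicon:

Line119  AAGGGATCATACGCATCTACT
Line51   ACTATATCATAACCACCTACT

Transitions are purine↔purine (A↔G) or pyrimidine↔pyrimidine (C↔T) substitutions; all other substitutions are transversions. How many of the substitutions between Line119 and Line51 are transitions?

Differing sites — 2:A/C (Tv); 3:G/T (Tv); 4:G/A (Ti); 5:G/T (Tv); 12:C/A (Tv); 13:G/C (Tv); 16:T/C (Ti).
Of the 7 differences, 2 transitions and 5 transversions, so the answer is 2.

2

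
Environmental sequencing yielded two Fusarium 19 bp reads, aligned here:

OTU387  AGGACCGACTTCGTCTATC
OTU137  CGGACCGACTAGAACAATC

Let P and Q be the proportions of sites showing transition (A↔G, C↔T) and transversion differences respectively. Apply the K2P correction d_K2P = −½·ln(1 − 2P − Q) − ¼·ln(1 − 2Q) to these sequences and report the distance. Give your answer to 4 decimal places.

The sequences differ at positions 1 (A/C, transversion), 11 (T/A, transversion), 12 (C/G, transversion), 13 (G/A, transition), 14 (T/A, transversion), 16 (T/A, transversion).
Of the 6 differences, 1 transition and 5 transversions over 19 sites: P = 1/19 = 0.052632, Q = 5/19 = 0.263158.
d = −0.5·ln(0.631578) − 0.25·ln(0.473684) = −0.5·(-0.459534) − 0.25·(-0.747215) = 0.4166.

0.4166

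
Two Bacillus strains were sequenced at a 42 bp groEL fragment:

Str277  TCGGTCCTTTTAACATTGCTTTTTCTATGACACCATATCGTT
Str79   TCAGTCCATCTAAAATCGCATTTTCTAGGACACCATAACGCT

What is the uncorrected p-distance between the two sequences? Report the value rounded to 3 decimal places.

0.214

The sequences differ at positions 3 (G/A), 8 (T/A), 10 (T/C), 14 (C/A), 17 (T/C), 20 (T/A), 28 (T/G), 38 (T/A), 41 (T/C).
There are 9 differences over 42 sites, so p = 9/42 = 0.214.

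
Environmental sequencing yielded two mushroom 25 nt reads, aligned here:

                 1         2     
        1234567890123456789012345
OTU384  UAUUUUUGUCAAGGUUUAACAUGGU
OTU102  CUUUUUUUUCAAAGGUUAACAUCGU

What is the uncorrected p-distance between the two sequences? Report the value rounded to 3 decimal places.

The sequences differ at positions 1 (U/C), 2 (A/U), 8 (G/U), 13 (G/A), 15 (U/G), 23 (G/C).
There are 6 differences over 25 sites, so p = 6/25 = 0.240.

0.240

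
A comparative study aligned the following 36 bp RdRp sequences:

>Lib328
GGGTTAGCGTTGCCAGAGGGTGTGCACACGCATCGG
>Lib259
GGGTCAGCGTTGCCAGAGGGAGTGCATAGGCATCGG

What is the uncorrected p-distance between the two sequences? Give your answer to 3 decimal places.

Mismatches occur at site 5 (T↔C), site 21 (T↔A), site 27 (C↔T), site 29 (C↔G).
There are 4 differences over 36 sites, so p = 4/36 = 0.111.

0.111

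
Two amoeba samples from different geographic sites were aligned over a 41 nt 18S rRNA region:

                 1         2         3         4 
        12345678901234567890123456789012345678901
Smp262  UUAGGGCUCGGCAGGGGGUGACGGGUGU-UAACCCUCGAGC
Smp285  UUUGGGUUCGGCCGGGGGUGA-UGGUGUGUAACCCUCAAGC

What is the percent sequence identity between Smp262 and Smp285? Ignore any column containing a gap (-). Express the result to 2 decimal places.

87.18%

Excluding the 2 gap columns leaves 39 comparable sites.
Mismatches occur at site 3 (A↔U), site 7 (C↔U), site 13 (A↔C), site 23 (G↔U), site 38 (G↔A).
34 of the 39 comparable sites match, so the percent identity is 34/39 × 100 = 87.18%.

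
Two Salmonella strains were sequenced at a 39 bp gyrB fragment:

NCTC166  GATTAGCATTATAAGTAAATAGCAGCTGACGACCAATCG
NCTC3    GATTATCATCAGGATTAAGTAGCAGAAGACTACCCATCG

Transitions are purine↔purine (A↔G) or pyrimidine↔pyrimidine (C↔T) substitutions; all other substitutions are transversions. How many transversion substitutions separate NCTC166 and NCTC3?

7

Mismatches occur at site 6 (G↔T, transversion), site 10 (T↔C, transition), site 12 (T↔G, transversion), site 13 (A↔G, transition), site 15 (G↔T, transversion), site 19 (A↔G, transition), site 26 (C↔A, transversion), site 27 (T↔A, transversion), site 31 (G↔T, transversion), site 35 (A↔C, transversion).
Of the 10 differences, 3 transitions and 7 transversions, so the answer is 7.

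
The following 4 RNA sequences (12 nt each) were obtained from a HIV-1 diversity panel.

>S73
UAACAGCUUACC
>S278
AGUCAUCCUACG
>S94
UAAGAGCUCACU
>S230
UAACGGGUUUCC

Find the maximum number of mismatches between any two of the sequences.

9

Pairwise Hamming distances:
  S73 vs S278: 6
  S73 vs S94: 3
  S73 vs S230: 3
  S278 vs S94: 8
  S278 vs S230: 9
  S94 vs S230: 6
The largest is 9, between S278 and S230.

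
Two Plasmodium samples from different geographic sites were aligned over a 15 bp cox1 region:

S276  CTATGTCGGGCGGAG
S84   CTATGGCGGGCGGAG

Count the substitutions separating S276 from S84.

1

The sequences differ at position 6 (T/G).
That gives 1 mismatch out of 15 aligned sites, so the Hamming distance is 1.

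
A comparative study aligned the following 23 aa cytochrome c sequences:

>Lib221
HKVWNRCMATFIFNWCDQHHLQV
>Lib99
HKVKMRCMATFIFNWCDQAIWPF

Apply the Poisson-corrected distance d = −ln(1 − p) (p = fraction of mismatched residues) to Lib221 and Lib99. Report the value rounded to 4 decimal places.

The sequences differ at positions 4 (W/K), 5 (N/M), 19 (H/A), 20 (H/I), 21 (L/W), 22 (Q/P), 23 (V/F).
p = 7/23 = 0.304348.
d = −ln(1 − 0.304348) = −ln(0.695652) = 0.3629.

0.3629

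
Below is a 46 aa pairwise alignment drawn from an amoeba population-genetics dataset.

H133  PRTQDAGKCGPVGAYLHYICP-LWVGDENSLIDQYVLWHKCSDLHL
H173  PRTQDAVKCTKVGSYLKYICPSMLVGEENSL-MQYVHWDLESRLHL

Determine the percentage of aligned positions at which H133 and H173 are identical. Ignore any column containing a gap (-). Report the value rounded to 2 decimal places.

Excluding the 2 gap columns leaves 44 comparable sites.
The sequences differ at positions 7 (G/V), 10 (G/T), 11 (P/K), 14 (A/S), 17 (H/K), 23 (L/M), 24 (W/L), 27 (D/E), 33 (D/M), 37 (L/H), 39 (H/D), 40 (K/L), 41 (C/E), 43 (D/R).
30 of the 44 comparable sites match, so the percent identity is 30/44 × 100 = 68.18%.

68.18%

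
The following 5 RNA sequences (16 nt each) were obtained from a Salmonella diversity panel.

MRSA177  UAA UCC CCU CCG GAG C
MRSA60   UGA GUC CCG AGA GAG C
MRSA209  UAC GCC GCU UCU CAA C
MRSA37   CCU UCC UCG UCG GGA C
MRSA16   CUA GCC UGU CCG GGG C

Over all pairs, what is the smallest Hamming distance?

Pairwise Hamming distances:
  MRSA177 vs MRSA60: 7
  MRSA177 vs MRSA209: 7
  MRSA177 vs MRSA37: 8
  MRSA177 vs MRSA16: 6
  MRSA60 vs MRSA209: 10
  MRSA60 vs MRSA37: 11
  MRSA60 vs MRSA16: 10
  MRSA209 vs MRSA37: 9
  MRSA209 vs MRSA16: 10
  MRSA37 vs MRSA16: 7
The smallest is 6, between MRSA177 and MRSA16.

6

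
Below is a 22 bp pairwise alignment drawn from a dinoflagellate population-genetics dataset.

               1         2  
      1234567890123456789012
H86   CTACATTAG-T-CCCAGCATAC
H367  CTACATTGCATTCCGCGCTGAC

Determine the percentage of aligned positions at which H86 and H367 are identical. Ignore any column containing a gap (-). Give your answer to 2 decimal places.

70.00%

Excluding the 2 gap columns leaves 20 comparable sites.
Mismatches occur at site 8 (A→G), site 9 (G→C), site 15 (C→G), site 16 (A→C), site 19 (A→T), site 20 (T→G).
14 of the 20 comparable sites match, so the percent identity is 14/20 × 100 = 70.00%.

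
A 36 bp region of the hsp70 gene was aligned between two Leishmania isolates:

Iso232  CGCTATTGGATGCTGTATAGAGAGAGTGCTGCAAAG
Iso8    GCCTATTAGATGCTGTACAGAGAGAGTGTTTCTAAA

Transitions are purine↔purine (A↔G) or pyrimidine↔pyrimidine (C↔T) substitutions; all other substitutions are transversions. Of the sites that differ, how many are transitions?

Differing sites — 1:C/G (Tv); 2:G/C (Tv); 8:G/A (Ti); 18:T/C (Ti); 29:C/T (Ti); 31:G/T (Tv); 33:A/T (Tv); 36:G/A (Ti).
Of the 8 differences, 4 transitions and 4 transversions, so the answer is 4.

4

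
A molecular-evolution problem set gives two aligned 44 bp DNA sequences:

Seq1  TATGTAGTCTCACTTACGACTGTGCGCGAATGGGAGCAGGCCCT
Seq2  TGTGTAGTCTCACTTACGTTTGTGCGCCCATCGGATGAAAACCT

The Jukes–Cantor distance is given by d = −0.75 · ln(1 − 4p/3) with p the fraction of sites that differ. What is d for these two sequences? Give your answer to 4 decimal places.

Mismatches occur at site 2 (A↔G), site 19 (A↔T), site 20 (C↔T), site 28 (G↔C), site 29 (A↔C), site 32 (G↔C), site 36 (G↔T), site 37 (C↔G), site 39 (G↔A), site 40 (G↔A), site 41 (C↔A).
p = 11/44 = 0.250000.
d = −0.75 · ln(1 − (4/3)·0.250000) = −0.75 · ln(0.666667) = −0.75 · (-0.405465) = 0.3041.

0.3041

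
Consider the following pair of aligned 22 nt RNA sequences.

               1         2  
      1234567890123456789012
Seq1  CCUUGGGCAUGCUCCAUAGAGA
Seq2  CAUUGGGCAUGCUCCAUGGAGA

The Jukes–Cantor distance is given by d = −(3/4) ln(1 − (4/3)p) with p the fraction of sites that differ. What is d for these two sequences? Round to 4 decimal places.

0.0969

The sequences differ at positions 2 (C/A), 18 (A/G).
p = 2/22 = 0.090909.
d = −0.75 · ln(1 − (4/3)·0.090909) = −0.75 · ln(0.878788) = −0.75 · (-0.129212) = 0.0969.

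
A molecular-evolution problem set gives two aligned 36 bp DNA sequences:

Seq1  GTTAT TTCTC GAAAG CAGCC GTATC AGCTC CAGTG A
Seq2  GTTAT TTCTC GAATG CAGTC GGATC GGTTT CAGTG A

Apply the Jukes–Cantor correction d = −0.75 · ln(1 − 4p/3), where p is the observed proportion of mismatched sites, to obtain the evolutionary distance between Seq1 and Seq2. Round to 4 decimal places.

Mismatches occur at site 14 (A↔T), site 19 (C↔T), site 22 (T↔G), site 26 (A↔G), site 28 (C↔T), site 30 (C↔T).
p = 6/36 = 0.166667.
d = −0.75 · ln(1 − (4/3)·0.166667) = −0.75 · ln(0.777777) = −0.75 · (-0.251315) = 0.1885.

0.1885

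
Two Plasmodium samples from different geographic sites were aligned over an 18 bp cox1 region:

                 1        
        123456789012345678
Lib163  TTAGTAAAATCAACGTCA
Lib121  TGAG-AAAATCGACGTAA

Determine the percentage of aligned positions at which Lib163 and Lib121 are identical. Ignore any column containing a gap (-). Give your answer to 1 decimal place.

Excluding the 1 gap column leaves 17 comparable sites.
Differing sites — 2:T/G; 12:A/G; 17:C/A.
14 of the 17 comparable sites match, so the percent identity is 14/17 × 100 = 82.4%.

82.4%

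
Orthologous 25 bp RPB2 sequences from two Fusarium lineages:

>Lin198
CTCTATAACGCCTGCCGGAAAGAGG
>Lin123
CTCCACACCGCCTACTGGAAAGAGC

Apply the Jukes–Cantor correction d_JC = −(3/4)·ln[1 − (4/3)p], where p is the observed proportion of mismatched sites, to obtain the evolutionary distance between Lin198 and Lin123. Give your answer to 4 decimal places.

0.2892

Mismatches occur at site 4 (T/C), site 6 (T/C), site 8 (A/C), site 14 (G/A), site 16 (C/T), site 25 (G/C).
p = 6/25 = 0.240000.
d = −0.75 · ln(1 − (4/3)·0.240000) = −0.75 · ln(0.680000) = −0.75 · (-0.385662) = 0.2892.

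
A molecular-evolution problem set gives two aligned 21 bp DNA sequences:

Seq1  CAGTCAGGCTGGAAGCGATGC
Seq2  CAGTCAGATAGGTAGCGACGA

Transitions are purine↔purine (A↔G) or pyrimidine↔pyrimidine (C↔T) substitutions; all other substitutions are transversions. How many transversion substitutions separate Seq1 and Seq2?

3

Differing sites — 8:G/A (Ti); 9:C/T (Ti); 10:T/A (Tv); 13:A/T (Tv); 19:T/C (Ti); 21:C/A (Tv).
Of the 6 differences, 3 transitions and 3 transversions, so the answer is 3.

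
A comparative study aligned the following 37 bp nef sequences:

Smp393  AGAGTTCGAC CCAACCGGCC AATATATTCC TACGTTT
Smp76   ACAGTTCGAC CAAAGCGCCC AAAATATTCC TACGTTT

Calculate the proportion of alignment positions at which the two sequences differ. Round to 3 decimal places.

0.135

Mismatches occur at site 2 (G↔C), site 12 (C↔A), site 15 (C↔G), site 18 (G↔C), site 23 (T↔A).
There are 5 differences over 37 sites, so p = 5/37 = 0.135.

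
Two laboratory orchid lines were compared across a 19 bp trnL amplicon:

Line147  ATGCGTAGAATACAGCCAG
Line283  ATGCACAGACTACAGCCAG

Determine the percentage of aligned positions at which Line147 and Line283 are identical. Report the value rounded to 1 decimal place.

Differing sites — 5:G/A; 6:T/C; 10:A/C.
16 of the 19 sites match, so the percent identity is 16/19 × 100 = 84.2%.

84.2%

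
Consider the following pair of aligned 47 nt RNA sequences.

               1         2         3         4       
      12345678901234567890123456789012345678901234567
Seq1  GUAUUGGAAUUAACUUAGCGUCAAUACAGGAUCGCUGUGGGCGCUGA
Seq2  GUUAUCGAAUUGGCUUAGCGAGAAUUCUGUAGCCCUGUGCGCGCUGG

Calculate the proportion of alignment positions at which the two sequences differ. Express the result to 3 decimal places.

0.298

The sequences differ at positions 3 (A/U), 4 (U/A), 6 (G/C), 12 (A/G), 13 (A/G), 21 (U/A), 22 (C/G), 26 (A/U), 28 (A/U), 30 (G/U), 32 (U/G), 34 (G/C), 40 (G/C), 47 (A/G).
There are 14 differences over 47 sites, so p = 14/47 = 0.298.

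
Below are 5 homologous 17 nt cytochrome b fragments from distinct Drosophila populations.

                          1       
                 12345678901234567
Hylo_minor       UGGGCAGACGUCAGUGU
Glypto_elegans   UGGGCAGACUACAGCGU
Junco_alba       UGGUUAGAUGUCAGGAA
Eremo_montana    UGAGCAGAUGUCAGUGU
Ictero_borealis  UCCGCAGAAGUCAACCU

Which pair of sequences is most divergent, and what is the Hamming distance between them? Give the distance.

9

Pairwise Hamming distances:
  Hylo_minor vs Glypto_elegans: 3
  Hylo_minor vs Junco_alba: 6
  Hylo_minor vs Eremo_montana: 2
  Hylo_minor vs Ictero_borealis: 6
  Glypto_elegans vs Junco_alba: 8
  Glypto_elegans vs Eremo_montana: 5
  Glypto_elegans vs Ictero_borealis: 7
  Junco_alba vs Eremo_montana: 6
  Junco_alba vs Ictero_borealis: 9
  Eremo_montana vs Ictero_borealis: 6
The largest is 9, between Junco_alba and Ictero_borealis.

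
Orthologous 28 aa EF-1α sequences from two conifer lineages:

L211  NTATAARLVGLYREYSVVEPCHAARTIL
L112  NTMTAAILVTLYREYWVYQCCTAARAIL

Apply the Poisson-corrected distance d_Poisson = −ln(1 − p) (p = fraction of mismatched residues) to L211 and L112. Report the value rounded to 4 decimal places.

The sequences differ at positions 3 (A/M), 7 (R/I), 10 (G/T), 16 (S/W), 18 (V/Y), 19 (E/Q), 20 (P/C), 22 (H/T), 26 (T/A).
p = 9/28 = 0.321429.
d = −ln(1 − 0.321429) = −ln(0.678571) = 0.3878.

0.3878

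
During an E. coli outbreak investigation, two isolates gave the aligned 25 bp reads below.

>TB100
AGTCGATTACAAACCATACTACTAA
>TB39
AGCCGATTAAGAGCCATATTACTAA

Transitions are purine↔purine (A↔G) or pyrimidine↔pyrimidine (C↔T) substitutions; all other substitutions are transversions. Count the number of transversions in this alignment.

The sequences differ at positions 3 (T/C, transition), 10 (C/A, transversion), 11 (A/G, transition), 13 (A/G, transition), 19 (C/T, transition).
Of the 5 differences, 4 transitions and 1 transversion, so the answer is 1.

1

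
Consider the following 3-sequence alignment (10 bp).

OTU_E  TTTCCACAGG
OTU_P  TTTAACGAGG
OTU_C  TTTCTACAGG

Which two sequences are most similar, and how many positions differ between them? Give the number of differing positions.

1

Pairwise Hamming distances:
  OTU_E vs OTU_P: 4
  OTU_E vs OTU_C: 1
  OTU_P vs OTU_C: 4
The smallest is 1, between OTU_E and OTU_C.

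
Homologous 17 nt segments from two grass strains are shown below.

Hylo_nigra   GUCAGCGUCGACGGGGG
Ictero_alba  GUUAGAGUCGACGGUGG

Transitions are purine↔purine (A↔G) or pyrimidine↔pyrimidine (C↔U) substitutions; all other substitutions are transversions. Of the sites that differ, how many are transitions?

1

The sequences differ at positions 3 (C/U, transition), 6 (C/A, transversion), 15 (G/U, transversion).
Of the 3 differences, 1 transition and 2 transversions, so the answer is 1.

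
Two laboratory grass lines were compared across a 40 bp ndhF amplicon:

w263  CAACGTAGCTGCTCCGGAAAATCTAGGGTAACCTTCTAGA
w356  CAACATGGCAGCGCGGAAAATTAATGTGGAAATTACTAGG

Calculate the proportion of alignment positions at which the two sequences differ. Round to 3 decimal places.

Mismatches occur at site 5 (G↔A), site 7 (A↔G), site 10 (T↔A), site 13 (T↔G), site 15 (C↔G), site 17 (G↔A), site 21 (A↔T), site 23 (C↔A), site 24 (T↔A), site 25 (A↔T), site 27 (G↔T), site 29 (T↔G), site 32 (C↔A), site 33 (C↔T), site 35 (T↔A), site 40 (A↔G).
There are 16 differences over 40 sites, so p = 16/40 = 0.400.

0.400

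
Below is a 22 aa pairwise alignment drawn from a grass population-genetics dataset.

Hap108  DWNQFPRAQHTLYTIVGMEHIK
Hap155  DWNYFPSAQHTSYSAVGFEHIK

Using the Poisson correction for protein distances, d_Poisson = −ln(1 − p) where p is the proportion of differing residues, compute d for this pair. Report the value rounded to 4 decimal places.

0.3185

Mismatches occur at site 4 (Q→Y), site 7 (R→S), site 12 (L→S), site 14 (T→S), site 15 (I→A), site 18 (M→F).
p = 6/22 = 0.272727.
d = −ln(1 − 0.272727) = −ln(0.727273) = 0.3185.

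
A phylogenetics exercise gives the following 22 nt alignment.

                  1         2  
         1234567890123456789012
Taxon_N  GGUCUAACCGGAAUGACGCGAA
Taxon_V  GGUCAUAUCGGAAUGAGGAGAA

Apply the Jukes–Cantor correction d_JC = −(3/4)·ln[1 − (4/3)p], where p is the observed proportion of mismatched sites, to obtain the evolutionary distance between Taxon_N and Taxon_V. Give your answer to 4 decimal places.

Mismatches occur at site 5 (U/A), site 6 (A/U), site 8 (C/U), site 17 (C/G), site 19 (C/A).
p = 5/22 = 0.227273.
d = −0.75 · ln(1 − (4/3)·0.227273) = −0.75 · ln(0.696969) = −0.75 · (-0.361014) = 0.2708.

0.2708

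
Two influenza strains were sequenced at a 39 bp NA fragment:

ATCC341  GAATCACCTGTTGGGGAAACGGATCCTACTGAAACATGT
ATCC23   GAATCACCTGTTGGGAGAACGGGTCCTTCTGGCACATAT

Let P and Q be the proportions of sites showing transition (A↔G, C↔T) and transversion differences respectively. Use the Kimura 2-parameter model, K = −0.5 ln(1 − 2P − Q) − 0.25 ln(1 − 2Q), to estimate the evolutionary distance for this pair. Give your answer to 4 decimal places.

0.2109

Differing sites — 16:G/A (Ti); 17:A/G (Ti); 23:A/G (Ti); 28:A/T (Tv); 32:A/G (Ti); 33:A/C (Tv); 38:G/A (Ti).
Of the 7 differences, 5 transitions and 2 transversions over 39 sites: P = 5/39 = 0.128205, Q = 2/39 = 0.051282.
d = −0.5·ln(0.692308) − 0.25·ln(0.897436) = −0.5·(-0.367724) − 0.25·(-0.108213) = 0.2109.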